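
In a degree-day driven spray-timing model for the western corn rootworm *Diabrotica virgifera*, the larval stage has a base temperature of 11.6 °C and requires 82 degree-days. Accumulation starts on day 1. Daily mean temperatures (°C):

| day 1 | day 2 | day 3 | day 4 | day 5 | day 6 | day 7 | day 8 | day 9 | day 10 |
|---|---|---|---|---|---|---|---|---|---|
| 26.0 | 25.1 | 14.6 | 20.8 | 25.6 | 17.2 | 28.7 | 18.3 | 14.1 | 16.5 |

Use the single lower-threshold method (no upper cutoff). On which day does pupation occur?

Daily DD above 11.6 °C: 14.4, 13.5, 3.0, 9.2, 14.0, 5.6, 17.1, 6.7, 2.5, 4.9.
Cumulative: 14.4, 27.9, 30.9, 40.1, 54.1, 59.7, 76.8, 83.5, 86.0, 90.9.
The total first reaches 82 DD on day 8.

day 8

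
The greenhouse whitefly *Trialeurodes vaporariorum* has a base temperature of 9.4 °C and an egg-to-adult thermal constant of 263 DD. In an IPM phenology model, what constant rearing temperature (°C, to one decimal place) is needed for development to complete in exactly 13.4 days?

Required daily accumulation = 263 / 13.4 = 19.627 DD/day.
T = T_base + 19.627 = 9.4 + 19.627 = 29.027 ≈ 29.0 °C.

29.0 °C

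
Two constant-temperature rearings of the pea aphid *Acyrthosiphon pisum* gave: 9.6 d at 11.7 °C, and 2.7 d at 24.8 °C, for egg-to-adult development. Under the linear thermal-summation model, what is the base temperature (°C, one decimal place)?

Linear rate model ⇒ the product D·(T − T_b) is constant across temperatures.
9.6·(11.7 − T_b) = 2.7·(24.8 − T_b)
T_b = (9.6·11.7 − 2.7·24.8) / (9.6 − 2.7) = 45.36 / 6.9 = 6.574 °C ≈ 6.6 °C.

6.6 °C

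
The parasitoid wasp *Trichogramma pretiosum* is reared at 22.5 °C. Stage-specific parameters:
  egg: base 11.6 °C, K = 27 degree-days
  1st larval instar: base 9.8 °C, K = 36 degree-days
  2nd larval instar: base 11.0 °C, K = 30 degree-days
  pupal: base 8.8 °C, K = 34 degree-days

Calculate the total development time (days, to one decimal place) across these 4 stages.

egg: 27 / (22.5 − 11.6) = 27 / 10.9 = 2.477 d.
1st larval instar: 36 / (22.5 − 9.8) = 36 / 12.7 = 2.835 d.
2nd larval instar: 30 / (22.5 − 11.0) = 30 / 11.5 = 2.609 d.
pupal: 34 / (22.5 − 8.8) = 34 / 13.7 = 2.482 d.
Sum = 10.402 ≈ 10.4 days.

10.4 days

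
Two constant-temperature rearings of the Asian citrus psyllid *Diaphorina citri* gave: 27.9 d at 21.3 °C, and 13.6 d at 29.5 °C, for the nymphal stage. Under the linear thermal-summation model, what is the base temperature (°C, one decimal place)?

Equal thermal constants: D₁(T₁ − T_b) = D₂(T₂ − T_b).
27.9·(21.3 − T_b) = 13.6·(29.5 − T_b)
T_b = (27.9·21.3 − 13.6·29.5) / (27.9 − 13.6) = 193.07 / 14.3 = 13.501 °C ≈ 13.5 °C.

13.5 °C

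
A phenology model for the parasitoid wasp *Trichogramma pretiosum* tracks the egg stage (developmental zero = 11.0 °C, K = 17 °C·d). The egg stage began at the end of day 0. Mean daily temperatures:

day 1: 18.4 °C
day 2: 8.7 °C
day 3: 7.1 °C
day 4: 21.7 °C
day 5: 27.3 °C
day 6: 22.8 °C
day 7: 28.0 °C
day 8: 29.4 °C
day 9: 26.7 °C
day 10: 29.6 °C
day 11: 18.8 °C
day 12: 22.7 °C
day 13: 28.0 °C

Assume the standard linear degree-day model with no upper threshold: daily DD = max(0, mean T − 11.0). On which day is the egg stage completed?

Daily DD above 11.0 °C: 7.4, 0.0, 0.0, 10.7, 16.3, 11.8, 17.0, 18.4, 15.7, 18.6, 7.8, 11.7, 17.0.
Cumulative: 7.4, 7.4, 7.4, 18.1, 34.4, 46.2, 63.2, 81.6, 97.3, 115.9, 123.7, 135.4, 152.4.
The total first reaches 17 DD on day 4.

day 4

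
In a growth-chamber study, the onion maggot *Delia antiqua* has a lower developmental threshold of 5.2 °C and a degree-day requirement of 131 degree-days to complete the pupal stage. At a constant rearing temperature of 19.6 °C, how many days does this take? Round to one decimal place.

9.1 days

Daily accumulation = 19.6 − 5.2 = 14.4 DD/day.
Duration = 131 / 14.4 = 9.097 ≈ 9.1 days.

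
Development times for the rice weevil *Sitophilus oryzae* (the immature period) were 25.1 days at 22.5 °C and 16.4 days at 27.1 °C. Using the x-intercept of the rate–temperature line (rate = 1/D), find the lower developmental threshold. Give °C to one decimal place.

13.8 °C

Linear rate model ⇒ the product D·(T − T_b) is constant across temperatures.
25.1·(22.5 − T_b) = 16.4·(27.1 − T_b)
T_b = (25.1·22.5 − 16.4·27.1) / (25.1 − 16.4) = 120.31 / 8.7 = 13.829 °C ≈ 13.8 °C.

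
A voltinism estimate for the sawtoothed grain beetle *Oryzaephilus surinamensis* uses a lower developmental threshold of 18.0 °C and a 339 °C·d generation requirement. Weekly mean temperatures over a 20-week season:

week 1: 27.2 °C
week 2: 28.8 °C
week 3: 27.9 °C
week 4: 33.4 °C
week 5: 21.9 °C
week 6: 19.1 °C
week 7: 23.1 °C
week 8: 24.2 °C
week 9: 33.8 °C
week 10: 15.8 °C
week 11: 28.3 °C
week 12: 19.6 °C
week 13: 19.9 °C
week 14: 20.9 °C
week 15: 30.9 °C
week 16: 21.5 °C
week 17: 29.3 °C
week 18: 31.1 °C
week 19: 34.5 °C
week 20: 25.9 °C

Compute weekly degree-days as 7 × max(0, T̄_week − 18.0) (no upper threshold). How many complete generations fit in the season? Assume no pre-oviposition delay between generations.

3 generations

Weekly DD (7 × max(0, T̄ − 18.0)): 64.4, 75.6, 69.3, 107.8, 27.3, 7.7, 35.7, 43.4, 110.6, 0.0, 72.1, 11.2, 13.3, 20.3, 90.3, 24.5, 79.1, 91.7, 115.5, 55.3.
Season total = 1115.1 DD.
Complete generations = ⌊1115.1 / 339⌋ = 3.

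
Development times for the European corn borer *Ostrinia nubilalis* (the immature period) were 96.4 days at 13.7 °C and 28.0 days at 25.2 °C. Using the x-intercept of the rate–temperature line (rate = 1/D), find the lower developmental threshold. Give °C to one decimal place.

Equal thermal constants: D₁(T₁ − T_b) = D₂(T₂ − T_b).
96.4·(13.7 − T_b) = 28.0·(25.2 − T_b)
T_b = (96.4·13.7 − 28.0·25.2) / (96.4 − 28.0) = 615.08 / 68.4 = 8.992 °C ≈ 9.0 °C.

9.0 °C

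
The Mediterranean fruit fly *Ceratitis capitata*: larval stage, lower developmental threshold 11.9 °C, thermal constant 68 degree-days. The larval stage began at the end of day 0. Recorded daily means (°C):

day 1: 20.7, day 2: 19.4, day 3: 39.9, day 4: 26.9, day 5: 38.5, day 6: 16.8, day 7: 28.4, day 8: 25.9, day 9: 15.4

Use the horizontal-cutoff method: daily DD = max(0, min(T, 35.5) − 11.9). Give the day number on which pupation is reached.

Daily DD above 11.9 °C (capped at 23.6): 8.8, 7.5, 23.6, 15.0, 23.6, 4.9, 16.5, 14.0, 3.5.
Cumulative: 8.8, 16.3, 39.9, 54.9, 78.5, 83.4, 99.9, 113.9, 117.4.
The total first reaches 68 DD on day 5.

day 5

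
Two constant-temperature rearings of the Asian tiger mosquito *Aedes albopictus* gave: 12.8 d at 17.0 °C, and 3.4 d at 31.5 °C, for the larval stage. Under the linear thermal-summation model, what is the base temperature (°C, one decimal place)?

Under the model K = D·(T − T_b), so D₁·(T₁ − T_b) = D₂·(T₂ − T_b).
12.8·(17.0 − T_b) = 3.4·(31.5 − T_b)
T_b = (12.8·17.0 − 3.4·31.5) / (12.8 − 3.4) = 110.50 / 9.4 = 11.755 °C ≈ 11.8 °C.

11.8 °C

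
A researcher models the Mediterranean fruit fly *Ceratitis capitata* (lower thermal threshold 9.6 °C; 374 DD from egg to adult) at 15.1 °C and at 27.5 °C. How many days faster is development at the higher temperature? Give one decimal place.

47.1 days

At 15.1 °C: 374 / (15.1 − 9.6) = 374 / 5.5 = 68.000 d.
At 27.5 °C: 374 / (27.5 − 9.6) = 374 / 17.9 = 20.894 d.
Difference = |68.000 − 20.894| = 47.106 ≈ 47.1 days.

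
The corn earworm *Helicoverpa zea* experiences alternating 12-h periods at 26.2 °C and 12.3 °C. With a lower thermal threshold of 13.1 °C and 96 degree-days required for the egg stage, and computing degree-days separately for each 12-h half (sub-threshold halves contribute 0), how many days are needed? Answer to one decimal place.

Day half: max(0, 26.2 − 13.1) × 0.5 = 13.1 × 0.5 = 6.55 DD.
Night half: max(0, 12.3 − 13.1) × 0.5 = 0.0 × 0.5 = 0.00 DD.
Per 24 h: 6.55 DD/day.
Duration = 96 / 6.55 = 14.656 ≈ 14.7 days.

14.7 days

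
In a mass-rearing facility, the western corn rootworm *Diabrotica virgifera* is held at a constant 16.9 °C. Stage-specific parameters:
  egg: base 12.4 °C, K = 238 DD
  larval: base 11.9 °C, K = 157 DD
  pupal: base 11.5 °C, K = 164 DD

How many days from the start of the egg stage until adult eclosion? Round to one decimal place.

114.7 days

egg: 238 / (16.9 − 12.4) = 238 / 4.5 = 52.889 d.
larval: 157 / (16.9 − 11.9) = 157 / 5.0 = 31.400 d.
pupal: 164 / (16.9 − 11.5) = 164 / 5.4 = 30.370 d.
Sum = 114.659 ≈ 114.7 days.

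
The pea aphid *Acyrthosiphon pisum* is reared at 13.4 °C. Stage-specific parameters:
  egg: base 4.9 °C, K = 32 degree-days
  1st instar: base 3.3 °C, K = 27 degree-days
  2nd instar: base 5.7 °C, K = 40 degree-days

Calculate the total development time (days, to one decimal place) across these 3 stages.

egg: 32 / (13.4 − 4.9) = 32 / 8.5 = 3.765 d.
1st instar: 27 / (13.4 − 3.3) = 27 / 10.1 = 2.673 d.
2nd instar: 40 / (13.4 − 5.7) = 40 / 7.7 = 5.195 d.
Sum = 11.633 ≈ 11.6 days.

11.6 days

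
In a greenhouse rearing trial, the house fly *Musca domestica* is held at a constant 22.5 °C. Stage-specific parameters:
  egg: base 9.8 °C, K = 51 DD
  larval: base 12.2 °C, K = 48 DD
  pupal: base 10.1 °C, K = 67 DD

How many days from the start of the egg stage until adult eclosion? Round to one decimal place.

14.1 days

egg: 51 / (22.5 − 9.8) = 51 / 12.7 = 4.016 d.
larval: 48 / (22.5 − 12.2) = 48 / 10.3 = 4.660 d.
pupal: 67 / (22.5 − 10.1) = 67 / 12.4 = 5.403 d.
Sum = 14.079 ≈ 14.1 days.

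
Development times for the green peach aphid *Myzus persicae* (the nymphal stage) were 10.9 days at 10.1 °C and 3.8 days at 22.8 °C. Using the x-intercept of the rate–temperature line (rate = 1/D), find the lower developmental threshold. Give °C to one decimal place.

Linear rate model ⇒ the product D·(T − T_b) is constant across temperatures.
10.9·(10.1 − T_b) = 3.8·(22.8 − T_b)
T_b = (10.9·10.1 − 3.8·22.8) / (10.9 − 3.8) = 23.45 / 7.1 = 3.303 °C ≈ 3.3 °C.

3.3 °C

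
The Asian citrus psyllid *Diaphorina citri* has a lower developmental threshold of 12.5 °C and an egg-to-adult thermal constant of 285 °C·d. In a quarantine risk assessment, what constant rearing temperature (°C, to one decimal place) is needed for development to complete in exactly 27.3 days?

22.9 °C

Required daily accumulation = 285 / 27.3 = 10.440 DD/day.
T = T_base + 10.440 = 12.5 + 10.440 = 22.940 ≈ 22.9 °C.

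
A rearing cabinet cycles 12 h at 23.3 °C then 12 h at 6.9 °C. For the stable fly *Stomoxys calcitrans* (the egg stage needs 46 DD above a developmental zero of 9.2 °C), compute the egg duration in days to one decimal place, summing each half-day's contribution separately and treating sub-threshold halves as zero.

Day half: max(0, 23.3 − 9.2) × 0.5 = 14.1 × 0.5 = 7.05 DD.
Night half: max(0, 6.9 − 9.2) × 0.5 = 0.0 × 0.5 = 0.00 DD.
Per 24 h: 7.05 DD/day.
Duration = 46 / 7.05 = 6.525 ≈ 6.5 days.

6.5 days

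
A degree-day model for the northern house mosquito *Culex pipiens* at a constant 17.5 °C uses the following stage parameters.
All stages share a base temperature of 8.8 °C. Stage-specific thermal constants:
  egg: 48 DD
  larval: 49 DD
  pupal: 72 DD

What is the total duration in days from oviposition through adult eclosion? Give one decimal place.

Daily accumulation at 17.5 °C = 17.5 − 8.8 = 8.7 DD/day.
Total K = 48 + 49 + 72 = 169 DD.
Total duration = 169 / 8.7 = 19.425 ≈ 19.4 days.

19.4 days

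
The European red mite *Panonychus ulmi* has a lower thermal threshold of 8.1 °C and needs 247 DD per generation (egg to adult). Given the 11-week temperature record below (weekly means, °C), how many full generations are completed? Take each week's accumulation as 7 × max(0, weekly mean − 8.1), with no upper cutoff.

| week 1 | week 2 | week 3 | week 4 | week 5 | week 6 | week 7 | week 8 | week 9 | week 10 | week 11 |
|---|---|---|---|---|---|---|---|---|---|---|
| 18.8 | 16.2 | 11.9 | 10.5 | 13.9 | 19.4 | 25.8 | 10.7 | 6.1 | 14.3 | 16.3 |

2 generations

Weekly DD (7 × max(0, T̄ − 8.1)): 74.9, 56.7, 26.6, 16.8, 40.6, 79.1, 123.9, 18.2, 0.0, 43.4, 57.4.
Season total = 537.6 DD.
Complete generations = ⌊537.6 / 247⌋ = 2.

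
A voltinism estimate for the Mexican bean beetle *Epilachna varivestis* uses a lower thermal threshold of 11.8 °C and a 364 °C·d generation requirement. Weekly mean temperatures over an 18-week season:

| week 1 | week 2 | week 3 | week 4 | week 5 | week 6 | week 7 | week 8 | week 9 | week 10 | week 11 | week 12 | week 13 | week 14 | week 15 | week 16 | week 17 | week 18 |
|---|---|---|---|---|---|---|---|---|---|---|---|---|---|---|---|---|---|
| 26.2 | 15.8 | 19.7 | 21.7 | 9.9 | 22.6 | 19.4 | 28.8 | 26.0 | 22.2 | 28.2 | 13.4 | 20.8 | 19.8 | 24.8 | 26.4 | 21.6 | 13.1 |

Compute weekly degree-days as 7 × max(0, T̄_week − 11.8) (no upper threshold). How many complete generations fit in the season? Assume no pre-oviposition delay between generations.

Weekly DD (7 × max(0, T̄ − 11.8)): 100.8, 28.0, 55.3, 69.3, 0.0, 75.6, 53.2, 119.0, 99.4, 72.8, 114.8, 11.2, 63.0, 56.0, 91.0, 102.2, 68.6, 9.1.
Season total = 1189.3 DD.
Complete generations = ⌊1189.3 / 364⌋ = 3.

3 generations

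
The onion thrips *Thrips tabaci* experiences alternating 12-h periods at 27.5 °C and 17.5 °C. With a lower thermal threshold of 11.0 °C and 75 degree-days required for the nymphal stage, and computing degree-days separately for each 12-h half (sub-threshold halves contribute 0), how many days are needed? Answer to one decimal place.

Day half: max(0, 27.5 − 11.0) × 0.5 = 16.5 × 0.5 = 8.25 DD.
Night half: max(0, 17.5 − 11.0) × 0.5 = 6.5 × 0.5 = 3.25 DD.
Per 24 h: 11.50 DD/day.
Duration = 75 / 11.50 = 6.522 ≈ 6.5 days.

6.5 days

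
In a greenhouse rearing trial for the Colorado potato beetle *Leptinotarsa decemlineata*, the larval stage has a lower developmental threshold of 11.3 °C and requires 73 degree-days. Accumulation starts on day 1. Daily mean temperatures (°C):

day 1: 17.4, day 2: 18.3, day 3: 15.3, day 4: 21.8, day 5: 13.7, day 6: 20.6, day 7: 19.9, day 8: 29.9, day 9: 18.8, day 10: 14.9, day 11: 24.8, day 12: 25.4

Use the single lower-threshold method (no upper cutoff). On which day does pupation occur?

Daily DD above 11.3 °C: 6.1, 7.0, 4.0, 10.5, 2.4, 9.3, 8.6, 18.6, 7.5, 3.6, 13.5, 14.1.
Cumulative: 6.1, 13.1, 17.1, 27.6, 30.0, 39.3, 47.9, 66.5, 74.0, 77.6, 91.1, 105.2.
The total first reaches 73 DD on day 9.

day 9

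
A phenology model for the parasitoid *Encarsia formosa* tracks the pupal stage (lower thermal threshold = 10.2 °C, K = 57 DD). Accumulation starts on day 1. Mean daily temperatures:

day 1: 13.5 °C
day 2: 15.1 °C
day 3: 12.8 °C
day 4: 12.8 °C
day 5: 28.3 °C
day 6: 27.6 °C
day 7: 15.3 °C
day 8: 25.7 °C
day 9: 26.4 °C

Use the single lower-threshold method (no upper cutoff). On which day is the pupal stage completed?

day 8

Daily DD above 10.2 °C: 3.3, 4.9, 2.6, 2.6, 18.1, 17.4, 5.1, 15.5, 16.2.
Cumulative: 3.3, 8.2, 10.8, 13.4, 31.5, 48.9, 54.0, 69.5, 85.7.
The total first reaches 57 DD on day 8.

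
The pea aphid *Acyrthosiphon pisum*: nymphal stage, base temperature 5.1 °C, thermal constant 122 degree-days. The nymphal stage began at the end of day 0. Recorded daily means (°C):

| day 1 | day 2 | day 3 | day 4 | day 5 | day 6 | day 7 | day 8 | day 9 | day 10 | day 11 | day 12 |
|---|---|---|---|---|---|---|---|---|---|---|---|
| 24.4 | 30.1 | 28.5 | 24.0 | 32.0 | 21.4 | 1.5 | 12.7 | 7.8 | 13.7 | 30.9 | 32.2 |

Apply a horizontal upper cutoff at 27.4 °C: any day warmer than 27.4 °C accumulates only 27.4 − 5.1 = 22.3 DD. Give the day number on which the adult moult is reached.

day 8

Daily DD above 5.1 °C (capped at 22.3): 19.3, 22.3, 22.3, 18.9, 22.3, 16.3, 0.0, 7.6, 2.7, 8.6, 22.3, 22.3.
Cumulative: 19.3, 41.6, 63.9, 82.8, 105.1, 121.4, 121.4, 129.0, 131.7, 140.3, 162.6, 184.9.
The total first reaches 122 DD on day 8.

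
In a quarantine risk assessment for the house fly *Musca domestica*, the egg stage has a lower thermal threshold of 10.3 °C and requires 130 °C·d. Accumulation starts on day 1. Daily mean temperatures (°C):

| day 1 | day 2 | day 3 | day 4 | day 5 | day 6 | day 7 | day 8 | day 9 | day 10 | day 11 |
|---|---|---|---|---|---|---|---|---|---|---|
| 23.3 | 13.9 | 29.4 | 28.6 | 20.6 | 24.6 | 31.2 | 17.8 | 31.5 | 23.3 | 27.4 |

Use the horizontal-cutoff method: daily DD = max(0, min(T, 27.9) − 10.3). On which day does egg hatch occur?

Daily DD above 10.3 °C (capped at 17.6): 13.0, 3.6, 17.6, 17.6, 10.3, 14.3, 17.6, 7.5, 17.6, 13.0, 17.1.
Cumulative: 13.0, 16.6, 34.2, 51.8, 62.1, 76.4, 94.0, 101.5, 119.1, 132.1, 149.2.
The total first reaches 130 DD on day 10.

day 10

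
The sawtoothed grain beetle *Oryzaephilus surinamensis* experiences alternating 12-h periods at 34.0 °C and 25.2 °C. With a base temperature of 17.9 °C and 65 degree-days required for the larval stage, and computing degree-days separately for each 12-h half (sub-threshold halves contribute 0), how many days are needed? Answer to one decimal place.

5.6 days

Day half: max(0, 34.0 − 17.9) × 0.5 = 16.1 × 0.5 = 8.05 DD.
Night half: max(0, 25.2 − 17.9) × 0.5 = 7.3 × 0.5 = 3.65 DD.
Per 24 h: 11.70 DD/day.
Duration = 65 / 11.70 = 5.556 ≈ 5.6 days.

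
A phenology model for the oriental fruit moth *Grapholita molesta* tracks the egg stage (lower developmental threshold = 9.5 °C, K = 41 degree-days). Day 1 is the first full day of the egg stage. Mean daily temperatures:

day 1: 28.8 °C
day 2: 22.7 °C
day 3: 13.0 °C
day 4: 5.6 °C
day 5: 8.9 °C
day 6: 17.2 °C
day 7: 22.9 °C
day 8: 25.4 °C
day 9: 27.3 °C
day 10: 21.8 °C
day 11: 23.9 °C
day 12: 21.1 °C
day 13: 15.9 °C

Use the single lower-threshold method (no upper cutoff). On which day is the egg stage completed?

Daily DD above 9.5 °C: 19.3, 13.2, 3.5, 0.0, 0.0, 7.7, 13.4, 15.9, 17.8, 12.3, 14.4, 11.6, 6.4.
Cumulative: 19.3, 32.5, 36.0, 36.0, 36.0, 43.7, 57.1, 73.0, 90.8, 103.1, 117.5, 129.1, 135.5.
The total first reaches 41 DD on day 6.

day 6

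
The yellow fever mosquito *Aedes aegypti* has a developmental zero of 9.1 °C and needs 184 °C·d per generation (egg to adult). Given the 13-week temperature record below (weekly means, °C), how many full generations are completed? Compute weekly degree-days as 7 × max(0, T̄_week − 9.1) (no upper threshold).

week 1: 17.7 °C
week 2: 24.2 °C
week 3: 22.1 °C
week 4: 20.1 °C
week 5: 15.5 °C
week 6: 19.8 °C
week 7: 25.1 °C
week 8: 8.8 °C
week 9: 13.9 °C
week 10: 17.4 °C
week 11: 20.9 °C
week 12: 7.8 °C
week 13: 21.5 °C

4 generations

Weekly DD (7 × max(0, T̄ − 9.1)): 60.2, 105.7, 91.0, 77.0, 44.8, 74.9, 112.0, 0.0, 33.6, 58.1, 82.6, 0.0, 86.8.
Season total = 826.7 DD.
Complete generations = ⌊826.7 / 184⌋ = 4.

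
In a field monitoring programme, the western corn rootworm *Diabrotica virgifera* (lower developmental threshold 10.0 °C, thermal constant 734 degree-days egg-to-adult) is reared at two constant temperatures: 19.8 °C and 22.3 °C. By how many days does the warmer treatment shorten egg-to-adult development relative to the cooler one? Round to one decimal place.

15.2 days

At 19.8 °C: 734 / (19.8 − 10.0) = 734 / 9.8 = 74.898 d.
At 22.3 °C: 734 / (22.3 − 10.0) = 734 / 12.3 = 59.675 d.
Difference = |74.898 − 59.675| = 15.223 ≈ 15.2 days.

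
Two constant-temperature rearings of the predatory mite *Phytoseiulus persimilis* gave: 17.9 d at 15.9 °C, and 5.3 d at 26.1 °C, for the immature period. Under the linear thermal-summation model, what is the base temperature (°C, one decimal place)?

Under the model K = D·(T − T_b), so D₁·(T₁ − T_b) = D₂·(T₂ − T_b).
17.9·(15.9 − T_b) = 5.3·(26.1 − T_b)
T_b = (17.9·15.9 − 5.3·26.1) / (17.9 − 5.3) = 146.28 / 12.6 = 11.610 °C ≈ 11.6 °C.

11.6 °C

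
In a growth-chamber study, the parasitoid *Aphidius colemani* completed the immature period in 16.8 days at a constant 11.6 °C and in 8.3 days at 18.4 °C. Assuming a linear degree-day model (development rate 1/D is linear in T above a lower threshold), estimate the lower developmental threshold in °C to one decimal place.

Equal thermal constants: D₁(T₁ − T_b) = D₂(T₂ − T_b).
16.8·(11.6 − T_b) = 8.3·(18.4 − T_b)
T_b = (16.8·11.6 − 8.3·18.4) / (16.8 − 8.3) = 42.16 / 8.5 = 4.960 °C ≈ 5.0 °C.

5.0 °C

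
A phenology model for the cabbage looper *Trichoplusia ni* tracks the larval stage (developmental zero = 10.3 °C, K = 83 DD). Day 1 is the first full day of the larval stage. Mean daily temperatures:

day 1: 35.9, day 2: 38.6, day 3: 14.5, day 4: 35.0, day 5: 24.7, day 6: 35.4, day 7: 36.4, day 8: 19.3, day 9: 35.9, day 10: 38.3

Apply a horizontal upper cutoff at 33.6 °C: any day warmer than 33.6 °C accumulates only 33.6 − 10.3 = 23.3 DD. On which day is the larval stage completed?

Daily DD above 10.3 °C (capped at 23.3): 23.3, 23.3, 4.2, 23.3, 14.4, 23.3, 23.3, 9.0, 23.3, 23.3.
Cumulative: 23.3, 46.6, 50.8, 74.1, 88.5, 111.8, 135.1, 144.1, 167.4, 190.7.
The total first reaches 83 DD on day 5.

day 5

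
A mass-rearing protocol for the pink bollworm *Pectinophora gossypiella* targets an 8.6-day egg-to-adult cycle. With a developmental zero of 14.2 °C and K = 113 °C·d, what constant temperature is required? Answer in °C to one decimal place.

27.3 °C

Required daily accumulation = 113 / 8.6 = 13.140 DD/day.
T = T_base + 13.140 = 14.2 + 13.140 = 27.340 ≈ 27.3 °C.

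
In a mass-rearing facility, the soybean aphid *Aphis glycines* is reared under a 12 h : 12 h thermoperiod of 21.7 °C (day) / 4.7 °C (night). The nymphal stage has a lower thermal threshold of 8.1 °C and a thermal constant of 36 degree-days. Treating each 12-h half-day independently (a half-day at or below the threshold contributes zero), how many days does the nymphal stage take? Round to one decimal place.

Day half: max(0, 21.7 − 8.1) × 0.5 = 13.6 × 0.5 = 6.80 DD.
Night half: max(0, 4.7 − 8.1) × 0.5 = 0.0 × 0.5 = 0.00 DD.
Per 24 h: 6.80 DD/day.
Duration = 36 / 6.80 = 5.294 ≈ 5.3 days.

5.3 days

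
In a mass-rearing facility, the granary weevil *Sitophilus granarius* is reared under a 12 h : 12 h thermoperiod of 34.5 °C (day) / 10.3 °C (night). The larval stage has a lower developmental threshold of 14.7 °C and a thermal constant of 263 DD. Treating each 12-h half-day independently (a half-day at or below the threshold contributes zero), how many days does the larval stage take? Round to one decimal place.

26.6 days

Day half: max(0, 34.5 − 14.7) × 0.5 = 19.8 × 0.5 = 9.90 DD.
Night half: max(0, 10.3 − 14.7) × 0.5 = 0.0 × 0.5 = 0.00 DD.
Per 24 h: 9.90 DD/day.
Duration = 263 / 9.90 = 26.566 ≈ 26.6 days.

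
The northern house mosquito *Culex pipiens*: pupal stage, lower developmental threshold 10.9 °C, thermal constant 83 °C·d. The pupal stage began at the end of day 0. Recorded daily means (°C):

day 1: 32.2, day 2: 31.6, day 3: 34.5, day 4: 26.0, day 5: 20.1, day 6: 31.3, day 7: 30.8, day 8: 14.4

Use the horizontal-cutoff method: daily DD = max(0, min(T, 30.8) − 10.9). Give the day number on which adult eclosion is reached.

day 5

Daily DD above 10.9 °C (capped at 19.9): 19.9, 19.9, 19.9, 15.1, 9.2, 19.9, 19.9, 3.5.
Cumulative: 19.9, 39.8, 59.7, 74.8, 84.0, 103.9, 123.8, 127.3.
The total first reaches 83 DD on day 5.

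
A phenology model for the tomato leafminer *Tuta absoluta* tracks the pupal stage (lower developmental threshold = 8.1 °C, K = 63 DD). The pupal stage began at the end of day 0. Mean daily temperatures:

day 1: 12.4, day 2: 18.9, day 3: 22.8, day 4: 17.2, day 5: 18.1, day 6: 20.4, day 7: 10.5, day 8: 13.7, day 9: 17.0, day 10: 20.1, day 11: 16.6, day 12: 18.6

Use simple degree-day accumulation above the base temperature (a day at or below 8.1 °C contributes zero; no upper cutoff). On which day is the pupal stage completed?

day 7

Daily DD above 8.1 °C: 4.3, 10.8, 14.7, 9.1, 10.0, 12.3, 2.4, 5.6, 8.9, 12.0, 8.5, 10.5.
Cumulative: 4.3, 15.1, 29.8, 38.9, 48.9, 61.2, 63.6, 69.2, 78.1, 90.1, 98.6, 109.1.
The total first reaches 63 DD on day 7.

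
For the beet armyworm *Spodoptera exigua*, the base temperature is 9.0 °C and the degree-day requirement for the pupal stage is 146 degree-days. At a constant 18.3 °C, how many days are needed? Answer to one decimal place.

Daily accumulation = 18.3 − 9.0 = 9.3 DD/day.
Duration = 146 / 9.3 = 15.699 ≈ 15.7 days.

15.7 days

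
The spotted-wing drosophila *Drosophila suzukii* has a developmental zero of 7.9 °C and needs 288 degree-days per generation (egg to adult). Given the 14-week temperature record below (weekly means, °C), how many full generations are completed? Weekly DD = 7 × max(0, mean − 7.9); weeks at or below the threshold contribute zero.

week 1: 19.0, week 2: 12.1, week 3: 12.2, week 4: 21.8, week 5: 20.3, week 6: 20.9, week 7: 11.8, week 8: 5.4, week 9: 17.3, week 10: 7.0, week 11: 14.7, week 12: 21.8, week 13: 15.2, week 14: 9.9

Weekly DD (7 × max(0, T̄ − 7.9)): 77.7, 29.4, 30.1, 97.3, 86.8, 91.0, 27.3, 0.0, 65.8, 0.0, 47.6, 97.3, 51.1, 14.0.
Season total = 715.4 DD.
Complete generations = ⌊715.4 / 288⌋ = 2.

2 generations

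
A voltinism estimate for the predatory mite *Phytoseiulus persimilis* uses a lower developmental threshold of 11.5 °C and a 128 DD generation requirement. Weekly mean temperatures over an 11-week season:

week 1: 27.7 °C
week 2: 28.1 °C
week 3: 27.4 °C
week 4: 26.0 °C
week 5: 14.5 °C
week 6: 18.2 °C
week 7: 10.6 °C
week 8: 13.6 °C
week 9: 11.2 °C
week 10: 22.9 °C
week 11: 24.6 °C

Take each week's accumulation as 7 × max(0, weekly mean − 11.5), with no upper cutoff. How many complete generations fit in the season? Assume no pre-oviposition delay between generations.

Weekly DD (7 × max(0, T̄ − 11.5)): 113.4, 116.2, 111.3, 101.5, 21.0, 46.9, 0.0, 14.7, 0.0, 79.8, 91.7.
Season total = 696.5 DD.
Complete generations = ⌊696.5 / 128⌋ = 5.

5 generations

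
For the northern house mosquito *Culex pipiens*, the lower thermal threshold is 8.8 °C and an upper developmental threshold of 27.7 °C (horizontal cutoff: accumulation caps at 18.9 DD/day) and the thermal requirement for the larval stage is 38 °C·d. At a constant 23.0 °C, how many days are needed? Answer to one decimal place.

Daily accumulation = 23.0 − 8.8 = 14.2 DD/day.
Duration = 38 / 14.2 = 2.676 ≈ 2.7 days.

2.7 days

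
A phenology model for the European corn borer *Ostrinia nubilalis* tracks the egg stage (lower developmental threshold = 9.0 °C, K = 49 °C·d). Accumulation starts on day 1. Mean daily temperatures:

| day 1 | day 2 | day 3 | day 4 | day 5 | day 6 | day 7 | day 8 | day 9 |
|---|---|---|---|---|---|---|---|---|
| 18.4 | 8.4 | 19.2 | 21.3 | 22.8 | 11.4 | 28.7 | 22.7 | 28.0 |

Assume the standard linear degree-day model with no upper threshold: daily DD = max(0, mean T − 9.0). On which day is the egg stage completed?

day 7

Daily DD above 9.0 °C: 9.4, 0.0, 10.2, 12.3, 13.8, 2.4, 19.7, 13.7, 19.0.
Cumulative: 9.4, 9.4, 19.6, 31.9, 45.7, 48.1, 67.8, 81.5, 100.5.
The total first reaches 49 DD on day 7.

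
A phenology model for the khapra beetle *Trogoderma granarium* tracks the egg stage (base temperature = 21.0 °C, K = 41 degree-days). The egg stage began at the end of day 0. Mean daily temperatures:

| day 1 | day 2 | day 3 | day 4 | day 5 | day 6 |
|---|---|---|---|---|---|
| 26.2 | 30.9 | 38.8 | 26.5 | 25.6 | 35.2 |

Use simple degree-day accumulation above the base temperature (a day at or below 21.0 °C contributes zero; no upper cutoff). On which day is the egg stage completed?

day 5

Daily DD above 21.0 °C: 5.2, 9.9, 17.8, 5.5, 4.6, 14.2.
Cumulative: 5.2, 15.1, 32.9, 38.4, 43.0, 57.2.
The total first reaches 41 DD on day 5.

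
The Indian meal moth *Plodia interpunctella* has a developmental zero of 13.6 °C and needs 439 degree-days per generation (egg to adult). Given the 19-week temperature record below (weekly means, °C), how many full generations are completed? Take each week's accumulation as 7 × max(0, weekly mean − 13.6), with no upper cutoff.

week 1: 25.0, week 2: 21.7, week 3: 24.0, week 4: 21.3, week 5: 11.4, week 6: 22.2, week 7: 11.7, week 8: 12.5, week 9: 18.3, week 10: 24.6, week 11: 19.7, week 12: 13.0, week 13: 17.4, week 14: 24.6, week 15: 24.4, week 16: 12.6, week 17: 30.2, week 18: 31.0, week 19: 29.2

Weekly DD (7 × max(0, T̄ − 13.6)): 79.8, 56.7, 72.8, 53.9, 0.0, 60.2, 0.0, 0.0, 32.9, 77.0, 42.7, 0.0, 26.6, 77.0, 75.6, 0.0, 116.2, 121.8, 109.2.
Season total = 1002.4 DD.
Complete generations = ⌊1002.4 / 439⌋ = 2.

2 generations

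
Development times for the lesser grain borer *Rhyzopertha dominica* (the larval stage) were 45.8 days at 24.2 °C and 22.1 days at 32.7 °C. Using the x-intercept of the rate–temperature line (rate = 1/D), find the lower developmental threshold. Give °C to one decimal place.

Linear rate model ⇒ the product D·(T − T_b) is constant across temperatures.
45.8·(24.2 − T_b) = 22.1·(32.7 − T_b)
T_b = (45.8·24.2 − 22.1·32.7) / (45.8 − 22.1) = 385.69 / 23.7 = 16.274 °C ≈ 16.3 °C.

16.3 °C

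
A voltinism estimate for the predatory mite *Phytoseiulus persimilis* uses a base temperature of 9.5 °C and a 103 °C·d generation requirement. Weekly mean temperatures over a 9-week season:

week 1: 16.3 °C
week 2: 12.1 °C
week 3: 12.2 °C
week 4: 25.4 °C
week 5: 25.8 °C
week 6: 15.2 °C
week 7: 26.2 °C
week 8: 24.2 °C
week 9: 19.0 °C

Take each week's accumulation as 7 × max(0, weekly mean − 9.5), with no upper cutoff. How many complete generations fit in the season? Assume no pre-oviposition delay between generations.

6 generations

Weekly DD (7 × max(0, T̄ − 9.5)): 47.6, 18.2, 18.9, 111.3, 114.1, 39.9, 116.9, 102.9, 66.5.
Season total = 636.3 DD.
Complete generations = ⌊636.3 / 103⌋ = 6.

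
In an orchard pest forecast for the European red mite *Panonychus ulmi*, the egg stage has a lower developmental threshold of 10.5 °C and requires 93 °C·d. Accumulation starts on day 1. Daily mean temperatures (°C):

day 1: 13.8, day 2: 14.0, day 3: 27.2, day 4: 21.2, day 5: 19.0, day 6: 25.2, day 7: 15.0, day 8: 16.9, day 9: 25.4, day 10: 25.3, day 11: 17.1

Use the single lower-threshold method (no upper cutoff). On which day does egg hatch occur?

day 10

Daily DD above 10.5 °C: 3.3, 3.5, 16.7, 10.7, 8.5, 14.7, 4.5, 6.4, 14.9, 14.8, 6.6.
Cumulative: 3.3, 6.8, 23.5, 34.2, 42.7, 57.4, 61.9, 68.3, 83.2, 98.0, 104.6.
The total first reaches 93 DD on day 10.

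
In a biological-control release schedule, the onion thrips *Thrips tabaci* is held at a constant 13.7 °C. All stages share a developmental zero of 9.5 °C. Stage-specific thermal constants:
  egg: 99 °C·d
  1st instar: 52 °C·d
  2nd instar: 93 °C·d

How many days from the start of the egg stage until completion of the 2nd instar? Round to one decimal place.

58.1 days

Daily accumulation at 13.7 °C = 13.7 − 9.5 = 4.2 DD/day.
Total K = 99 + 52 + 93 = 244 DD.
Total duration = 244 / 4.2 = 58.095 ≈ 58.1 days.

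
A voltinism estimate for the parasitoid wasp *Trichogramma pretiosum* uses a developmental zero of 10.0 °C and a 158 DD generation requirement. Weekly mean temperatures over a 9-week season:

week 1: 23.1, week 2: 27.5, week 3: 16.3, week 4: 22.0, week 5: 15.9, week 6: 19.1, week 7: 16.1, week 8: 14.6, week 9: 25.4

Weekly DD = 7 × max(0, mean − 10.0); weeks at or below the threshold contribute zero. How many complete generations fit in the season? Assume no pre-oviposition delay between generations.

Weekly DD (7 × max(0, T̄ − 10.0)): 91.7, 122.5, 44.1, 84.0, 41.3, 63.7, 42.7, 32.2, 107.8.
Season total = 630.0 DD.
Complete generations = ⌊630.0 / 158⌋ = 3.

3 generations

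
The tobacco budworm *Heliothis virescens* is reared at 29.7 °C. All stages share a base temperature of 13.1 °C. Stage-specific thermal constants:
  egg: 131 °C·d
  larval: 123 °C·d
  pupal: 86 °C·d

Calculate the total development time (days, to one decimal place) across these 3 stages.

Daily accumulation at 29.7 °C = 29.7 − 13.1 = 16.6 DD/day.
Total K = 131 + 123 + 86 = 340 DD.
Total duration = 340 / 16.6 = 20.482 ≈ 20.5 days.

20.5 days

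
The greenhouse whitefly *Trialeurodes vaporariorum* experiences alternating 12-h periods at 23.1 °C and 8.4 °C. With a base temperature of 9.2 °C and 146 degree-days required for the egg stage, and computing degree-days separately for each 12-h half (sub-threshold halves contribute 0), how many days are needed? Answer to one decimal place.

21.0 days

Day half: max(0, 23.1 − 9.2) × 0.5 = 13.9 × 0.5 = 6.95 DD.
Night half: max(0, 8.4 − 9.2) × 0.5 = 0.0 × 0.5 = 0.00 DD.
Per 24 h: 6.95 DD/day.
Duration = 146 / 6.95 = 21.007 ≈ 21.0 days.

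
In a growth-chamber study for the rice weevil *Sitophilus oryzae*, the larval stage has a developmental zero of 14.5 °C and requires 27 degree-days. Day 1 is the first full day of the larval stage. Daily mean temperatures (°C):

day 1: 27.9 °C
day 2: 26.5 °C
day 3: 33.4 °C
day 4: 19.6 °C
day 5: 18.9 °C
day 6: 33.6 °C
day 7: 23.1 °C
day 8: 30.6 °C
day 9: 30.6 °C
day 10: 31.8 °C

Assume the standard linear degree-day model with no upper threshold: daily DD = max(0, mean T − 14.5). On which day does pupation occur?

Daily DD above 14.5 °C: 13.4, 12.0, 18.9, 5.1, 4.4, 19.1, 8.6, 16.1, 16.1, 17.3.
Cumulative: 13.4, 25.4, 44.3, 49.4, 53.8, 72.9, 81.5, 97.6, 113.7, 131.0.
The total first reaches 27 DD on day 3.

day 3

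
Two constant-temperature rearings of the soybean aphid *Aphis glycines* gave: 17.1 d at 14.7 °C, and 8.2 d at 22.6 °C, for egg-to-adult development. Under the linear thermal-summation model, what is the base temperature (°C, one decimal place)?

Equal thermal constants: D₁(T₁ − T_b) = D₂(T₂ − T_b).
17.1·(14.7 − T_b) = 8.2·(22.6 − T_b)
T_b = (17.1·14.7 − 8.2·22.6) / (17.1 − 8.2) = 66.05 / 8.9 = 7.421 °C ≈ 7.4 °C.

7.4 °C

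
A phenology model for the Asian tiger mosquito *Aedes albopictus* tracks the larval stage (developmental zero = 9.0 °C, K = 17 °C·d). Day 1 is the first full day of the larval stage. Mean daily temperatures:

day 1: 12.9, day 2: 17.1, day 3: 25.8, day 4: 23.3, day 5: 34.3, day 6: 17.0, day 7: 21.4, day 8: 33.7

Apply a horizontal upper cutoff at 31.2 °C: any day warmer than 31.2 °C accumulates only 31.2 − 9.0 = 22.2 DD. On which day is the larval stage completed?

Daily DD above 9.0 °C (capped at 22.2): 3.9, 8.1, 16.8, 14.3, 22.2, 8.0, 12.4, 22.2.
Cumulative: 3.9, 12.0, 28.8, 43.1, 65.3, 73.3, 85.7, 107.9.
The total first reaches 17 DD on day 3.

day 3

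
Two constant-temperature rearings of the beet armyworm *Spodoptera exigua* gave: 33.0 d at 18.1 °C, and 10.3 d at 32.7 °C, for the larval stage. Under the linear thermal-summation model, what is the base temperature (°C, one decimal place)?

Equal thermal constants: D₁(T₁ − T_b) = D₂(T₂ − T_b).
33.0·(18.1 − T_b) = 10.3·(32.7 − T_b)
T_b = (33.0·18.1 − 10.3·32.7) / (33.0 − 10.3) = 260.49 / 22.7 = 11.475 °C ≈ 11.5 °C.

11.5 °C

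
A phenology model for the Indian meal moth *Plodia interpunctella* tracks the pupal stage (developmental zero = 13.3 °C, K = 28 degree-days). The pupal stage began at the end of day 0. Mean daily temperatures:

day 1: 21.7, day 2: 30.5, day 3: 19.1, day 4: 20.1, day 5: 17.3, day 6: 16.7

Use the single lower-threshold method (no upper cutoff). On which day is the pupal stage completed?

Daily DD above 13.3 °C: 8.4, 17.2, 5.8, 6.8, 4.0, 3.4.
Cumulative: 8.4, 25.6, 31.4, 38.2, 42.2, 45.6.
The total first reaches 28 DD on day 3.

day 3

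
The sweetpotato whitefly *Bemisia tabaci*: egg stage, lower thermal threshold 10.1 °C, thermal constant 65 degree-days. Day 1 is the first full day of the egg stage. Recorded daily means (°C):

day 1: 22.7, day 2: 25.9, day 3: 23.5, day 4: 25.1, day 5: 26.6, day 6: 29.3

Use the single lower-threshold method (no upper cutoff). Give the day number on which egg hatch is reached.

Daily DD above 10.1 °C: 12.6, 15.8, 13.4, 15.0, 16.5, 19.2.
Cumulative: 12.6, 28.4, 41.8, 56.8, 73.3, 92.5.
The total first reaches 65 DD on day 5.

day 5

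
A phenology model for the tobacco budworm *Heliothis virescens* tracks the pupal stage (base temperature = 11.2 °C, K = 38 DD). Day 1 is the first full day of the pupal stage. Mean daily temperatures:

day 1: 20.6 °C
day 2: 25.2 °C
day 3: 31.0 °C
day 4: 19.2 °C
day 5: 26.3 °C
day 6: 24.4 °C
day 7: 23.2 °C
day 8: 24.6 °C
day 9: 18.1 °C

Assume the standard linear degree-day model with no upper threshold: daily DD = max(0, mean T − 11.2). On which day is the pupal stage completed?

Daily DD above 11.2 °C: 9.4, 14.0, 19.8, 8.0, 15.1, 13.2, 12.0, 13.4, 6.9.
Cumulative: 9.4, 23.4, 43.2, 51.2, 66.3, 79.5, 91.5, 104.9, 111.8.
The total first reaches 38 DD on day 3.

day 3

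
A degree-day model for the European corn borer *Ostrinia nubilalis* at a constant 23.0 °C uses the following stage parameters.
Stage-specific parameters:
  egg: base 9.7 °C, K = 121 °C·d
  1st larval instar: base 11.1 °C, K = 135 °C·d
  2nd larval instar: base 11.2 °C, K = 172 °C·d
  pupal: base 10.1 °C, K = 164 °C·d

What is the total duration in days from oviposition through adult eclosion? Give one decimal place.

47.7 days

egg: 121 / (23.0 − 9.7) = 121 / 13.3 = 9.098 d.
1st larval instar: 135 / (23.0 − 11.1) = 135 / 11.9 = 11.345 d.
2nd larval instar: 172 / (23.0 − 11.2) = 172 / 11.8 = 14.576 d.
pupal: 164 / (23.0 − 10.1) = 164 / 12.9 = 12.713 d.
Sum = 47.732 ≈ 47.7 days.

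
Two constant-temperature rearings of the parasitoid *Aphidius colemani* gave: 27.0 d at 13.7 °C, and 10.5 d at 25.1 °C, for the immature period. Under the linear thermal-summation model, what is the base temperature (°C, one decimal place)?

Under the model K = D·(T − T_b), so D₁·(T₁ − T_b) = D₂·(T₂ − T_b).
27.0·(13.7 − T_b) = 10.5·(25.1 − T_b)
T_b = (27.0·13.7 − 10.5·25.1) / (27.0 − 10.5) = 106.35 / 16.5 = 6.445 °C ≈ 6.4 °C.

6.4 °C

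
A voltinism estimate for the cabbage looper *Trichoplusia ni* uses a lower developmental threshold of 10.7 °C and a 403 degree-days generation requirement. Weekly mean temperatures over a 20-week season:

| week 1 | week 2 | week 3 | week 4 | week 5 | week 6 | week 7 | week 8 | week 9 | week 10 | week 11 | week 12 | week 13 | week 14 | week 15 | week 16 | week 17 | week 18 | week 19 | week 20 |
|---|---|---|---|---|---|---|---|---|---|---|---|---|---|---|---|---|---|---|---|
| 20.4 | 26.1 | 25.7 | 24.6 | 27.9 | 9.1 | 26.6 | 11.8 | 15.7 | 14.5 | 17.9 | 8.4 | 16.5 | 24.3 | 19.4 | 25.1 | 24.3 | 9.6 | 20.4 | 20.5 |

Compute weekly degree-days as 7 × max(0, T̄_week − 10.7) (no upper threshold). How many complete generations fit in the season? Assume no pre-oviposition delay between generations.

3 generations

Weekly DD (7 × max(0, T̄ − 10.7)): 67.9, 107.8, 105.0, 97.3, 120.4, 0.0, 111.3, 7.7, 35.0, 26.6, 50.4, 0.0, 40.6, 95.2, 60.9, 100.8, 95.2, 0.0, 67.9, 68.6.
Season total = 1258.6 DD.
Complete generations = ⌊1258.6 / 403⌋ = 3.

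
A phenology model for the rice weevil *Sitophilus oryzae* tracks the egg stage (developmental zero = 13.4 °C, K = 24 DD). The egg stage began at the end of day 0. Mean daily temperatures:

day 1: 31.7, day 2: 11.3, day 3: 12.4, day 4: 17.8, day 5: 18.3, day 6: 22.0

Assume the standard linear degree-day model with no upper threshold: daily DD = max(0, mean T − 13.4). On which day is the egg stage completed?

Daily DD above 13.4 °C: 18.3, 0.0, 0.0, 4.4, 4.9, 8.6.
Cumulative: 18.3, 18.3, 18.3, 22.7, 27.6, 36.2.
The total first reaches 24 DD on day 5.

day 5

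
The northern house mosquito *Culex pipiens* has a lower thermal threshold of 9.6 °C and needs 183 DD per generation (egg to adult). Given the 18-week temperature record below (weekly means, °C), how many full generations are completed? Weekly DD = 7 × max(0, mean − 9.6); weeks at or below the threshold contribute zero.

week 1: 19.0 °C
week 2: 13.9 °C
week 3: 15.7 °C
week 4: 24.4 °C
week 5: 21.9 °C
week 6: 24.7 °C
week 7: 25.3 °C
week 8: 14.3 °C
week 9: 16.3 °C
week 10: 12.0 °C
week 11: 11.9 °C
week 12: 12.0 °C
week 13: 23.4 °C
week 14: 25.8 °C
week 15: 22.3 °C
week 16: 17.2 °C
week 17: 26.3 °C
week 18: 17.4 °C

Weekly DD (7 × max(0, T̄ − 9.6)): 65.8, 30.1, 42.7, 103.6, 86.1, 105.7, 109.9, 32.9, 46.9, 16.8, 16.1, 16.8, 96.6, 113.4, 88.9, 53.2, 116.9, 54.6.
Season total = 1197.0 DD.
Complete generations = ⌊1197.0 / 183⌋ = 6.

6 generations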